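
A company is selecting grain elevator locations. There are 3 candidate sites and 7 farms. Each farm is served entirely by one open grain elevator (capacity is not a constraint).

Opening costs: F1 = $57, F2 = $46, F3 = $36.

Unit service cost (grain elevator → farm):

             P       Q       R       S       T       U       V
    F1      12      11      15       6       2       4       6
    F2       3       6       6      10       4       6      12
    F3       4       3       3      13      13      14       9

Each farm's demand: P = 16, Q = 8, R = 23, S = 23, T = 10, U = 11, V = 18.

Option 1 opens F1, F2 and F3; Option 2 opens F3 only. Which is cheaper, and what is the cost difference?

Option 1 is cheaper by 348.

Option 1: {F1, F2, F3}: P→F2 3·16=48, Q→F3 3·8=24, R→F3 3·23=69, S→F1 6·23=138, T→F1 2·10=20, U→F1 4·11=44, V→F1 6·18=108. Service 451; fixed 139; total 590.
Option 2: {F3}: P→F3 4·16=64, Q→F3 3·8=24, R→F3 3·23=69, S→F3 13·23=299, T→F3 13·10=130, U→F3 14·11=154, V→F3 9·18=162. Service 902; fixed 36; total 938.
Difference: |590 − 938| = 348.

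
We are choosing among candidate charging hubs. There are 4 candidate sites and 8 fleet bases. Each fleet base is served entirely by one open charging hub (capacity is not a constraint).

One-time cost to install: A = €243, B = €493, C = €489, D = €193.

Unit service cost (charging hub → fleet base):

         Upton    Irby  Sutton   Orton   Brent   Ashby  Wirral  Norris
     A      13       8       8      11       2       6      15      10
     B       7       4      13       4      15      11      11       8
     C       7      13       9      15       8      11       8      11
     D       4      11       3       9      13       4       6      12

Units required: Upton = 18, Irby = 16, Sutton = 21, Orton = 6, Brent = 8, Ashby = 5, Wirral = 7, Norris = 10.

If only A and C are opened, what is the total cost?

Total cost: 1422

Each fleet base is assigned to its cheapest site among the open ones.
{A, C}: Upton→C 7·18=126, Irby→A 8·16=128, Sutton→A 8·21=168, Orton→A 11·6=66, Brent→A 2·8=16, Ashby→A 6·5=30, Wirral→C 8·7=56, Norris→A 10·10=100. Service 690; fixed 732; total 1422.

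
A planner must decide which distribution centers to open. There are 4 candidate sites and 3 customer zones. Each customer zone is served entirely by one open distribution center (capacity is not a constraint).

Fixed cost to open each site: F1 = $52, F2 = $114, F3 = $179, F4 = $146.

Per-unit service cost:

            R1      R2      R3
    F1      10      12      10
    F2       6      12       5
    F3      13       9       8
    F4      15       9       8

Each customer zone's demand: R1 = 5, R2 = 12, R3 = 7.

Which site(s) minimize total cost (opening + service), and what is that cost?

For any fixed open set, each customer zone goes to its cheapest open site; total = fixed + service.
{F1}: R1→F1 10·5=50, R2→F1 12·12=144, R3→F1 10·7=70. Service 264; fixed 52; total 316.
{F2}: service 209 + fixed 114 = 323
{F1, F2}: R1→F2 6·5=30, R2→F1 12·12=144, R3→F2 5·7=35. Service 209; fixed 166; total 375.
{F1, F2, F3, F4}: R1→F2 6·5=30, R2→F3 9·12=108, R3→F2 5·7=35. Service 173; fixed 491; total 664.
No other subset beats 316.

Open F1 only; minimum total cost 316.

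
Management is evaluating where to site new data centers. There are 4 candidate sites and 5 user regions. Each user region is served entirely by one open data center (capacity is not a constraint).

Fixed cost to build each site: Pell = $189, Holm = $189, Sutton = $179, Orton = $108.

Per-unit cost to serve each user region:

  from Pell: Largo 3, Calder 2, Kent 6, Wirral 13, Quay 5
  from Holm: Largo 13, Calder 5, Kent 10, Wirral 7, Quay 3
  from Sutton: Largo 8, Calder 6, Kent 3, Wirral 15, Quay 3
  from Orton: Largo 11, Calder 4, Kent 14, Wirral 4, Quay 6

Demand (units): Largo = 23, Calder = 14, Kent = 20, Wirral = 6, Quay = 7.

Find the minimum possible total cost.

For any fixed open set, each user region goes to its cheapest open site; total = fixed + service.
{Pell}: Largo→Pell 3·23=69, Calder→Pell 2·14=28, Kent→Pell 6·20=120, Wirral→Pell 13·6=78, Quay→Pell 5·7=35. Service 330; fixed 189; total 519.
{Pell, Orton}: service 276 + fixed 297 = 573
{Sutton}: service 439 + fixed 179 = 618
{Pell, Holm, Sutton, Orton}: Largo→Pell 3·23=69, Calder→Pell 2·14=28, Kent→Sutton 3·20=60, Wirral→Orton 4·6=24, Quay→Holm 3·7=21. Service 202; fixed 665; total 867.
No other subset beats 519.

Minimum total cost: 519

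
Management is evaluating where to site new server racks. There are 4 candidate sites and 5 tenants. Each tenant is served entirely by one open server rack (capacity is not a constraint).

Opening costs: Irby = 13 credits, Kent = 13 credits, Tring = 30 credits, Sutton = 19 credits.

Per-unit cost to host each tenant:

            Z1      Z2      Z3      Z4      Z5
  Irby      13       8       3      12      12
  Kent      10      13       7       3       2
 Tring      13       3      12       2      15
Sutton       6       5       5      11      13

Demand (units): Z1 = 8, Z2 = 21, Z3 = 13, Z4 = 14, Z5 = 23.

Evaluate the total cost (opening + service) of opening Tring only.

Each tenant is assigned to its cheapest site among the open ones.
{Tring}: Z1→Tring 13·8=104, Z2→Tring 3·21=63, Z3→Tring 12·13=156, Z4→Tring 2·14=28, Z5→Tring 15·23=345. Service 696; fixed 30; total 726.

Total cost: 726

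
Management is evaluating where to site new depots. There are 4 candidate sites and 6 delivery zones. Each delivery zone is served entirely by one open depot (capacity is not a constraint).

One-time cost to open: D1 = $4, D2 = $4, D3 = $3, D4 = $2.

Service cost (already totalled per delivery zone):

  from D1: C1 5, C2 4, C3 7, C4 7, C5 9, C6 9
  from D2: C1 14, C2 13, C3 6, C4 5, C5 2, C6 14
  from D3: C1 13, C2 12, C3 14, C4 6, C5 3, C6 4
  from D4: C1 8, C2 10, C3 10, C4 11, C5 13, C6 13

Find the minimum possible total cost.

Minimum total cost: 36

For any fixed open set, each delivery zone goes to its cheapest open site; total = fixed + service.
{D1, D3}: C1→D1 5, C2→D1 4, C3→D1 7, C4→D3 6, C5→D3 3, C6→D3 4. Service 29; fixed 7; total 36.
{D1, D2, D3}: service 26 + fixed 11 = 37
{D1, D3, D4}: C1→D1 5, C2→D1 4, C3→D1 7, C4→D3 6, C5→D3 3, C6→D3 4. Service 29; fixed 9; total 38.
{D1, D2, D3, D4}: C1→D1 5, C2→D1 4, C3→D2 6, C4→D2 5, C5→D2 2, C6→D3 4. Service 26; fixed 13; total 39.
No other subset beats 36.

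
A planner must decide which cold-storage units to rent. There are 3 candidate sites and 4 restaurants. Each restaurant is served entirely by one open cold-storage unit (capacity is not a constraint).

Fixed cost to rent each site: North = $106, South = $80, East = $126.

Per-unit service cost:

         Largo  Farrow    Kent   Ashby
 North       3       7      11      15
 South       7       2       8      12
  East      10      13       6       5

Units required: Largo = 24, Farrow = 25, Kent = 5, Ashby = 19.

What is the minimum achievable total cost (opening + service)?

For any fixed open set, each restaurant goes to its cheapest open site; total = fixed + service.
{South, East}: Largo→South 7·24=168, Farrow→South 2·25=50, Kent→East 6·5=30, Ashby→East 5·19=95. Service 343; fixed 206; total 549.
{North, South, East}: service 247 + fixed 312 = 559
{South}: Largo→South 7·24=168, Farrow→South 2·25=50, Kent→South 8·5=40, Ashby→South 12·19=228. Service 486; fixed 80; total 566.
No other subset beats 549.

Minimum total cost: 549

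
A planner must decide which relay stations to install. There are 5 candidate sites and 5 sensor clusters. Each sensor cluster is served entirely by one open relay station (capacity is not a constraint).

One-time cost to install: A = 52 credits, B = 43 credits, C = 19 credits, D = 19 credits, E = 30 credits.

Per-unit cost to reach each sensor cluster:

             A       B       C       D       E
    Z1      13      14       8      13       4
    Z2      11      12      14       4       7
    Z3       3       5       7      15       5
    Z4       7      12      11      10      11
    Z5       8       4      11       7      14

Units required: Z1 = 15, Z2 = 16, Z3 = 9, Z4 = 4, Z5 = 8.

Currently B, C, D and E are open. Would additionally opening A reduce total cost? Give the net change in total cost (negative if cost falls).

No — net change +22 (cost rises by 22).

Current service cost with {B, C, D, E}: 241.
Adding A: each sensor cluster re-picks its cheapest; new service cost 211, saving 30.
Extra fixed cost: 52. Net change = 52 − 30 = 22.
(Totals: 352 → 374.)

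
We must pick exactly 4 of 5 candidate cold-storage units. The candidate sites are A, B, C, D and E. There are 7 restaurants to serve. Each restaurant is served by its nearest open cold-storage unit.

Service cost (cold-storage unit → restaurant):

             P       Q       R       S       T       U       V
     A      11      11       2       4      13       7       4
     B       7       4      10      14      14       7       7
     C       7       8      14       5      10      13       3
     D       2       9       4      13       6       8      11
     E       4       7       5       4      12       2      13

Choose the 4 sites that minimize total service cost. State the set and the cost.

Choose A, B, D and E; total service cost 24.

With exactly 4 open, each restaurant uses its cheapest among the chosen.
{A, B, D, E}: P→D 2, Q→B 4, R→A 2, S→A 4, T→D 6, U→E 2, V→A 4. Service cost 24.
{B, C, D, E}: service cost 25
{A, C, D, E}: service cost 26
Among all 5 size-4 choices, {A, B, D, E} is lowest.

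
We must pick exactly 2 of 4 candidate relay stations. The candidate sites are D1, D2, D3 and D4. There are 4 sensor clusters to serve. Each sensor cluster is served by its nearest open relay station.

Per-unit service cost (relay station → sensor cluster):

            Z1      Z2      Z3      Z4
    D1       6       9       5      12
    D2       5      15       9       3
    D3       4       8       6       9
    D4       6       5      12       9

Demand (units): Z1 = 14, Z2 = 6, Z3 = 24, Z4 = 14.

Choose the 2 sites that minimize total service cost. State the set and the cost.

With exactly 2 open, each sensor cluster uses its cheapest among the chosen.
{D1, D2}: Z1→D2 5·14=70, Z2→D1 9·6=54, Z3→D1 5·24=120, Z4→D2 3·14=42. Service cost 286.
{D2, D3}: service cost 290
{D1, D3}: service cost 350
Among all 6 size-2 choices, {D1, D2} is lowest.

Choose D1 and D2; total service cost 286.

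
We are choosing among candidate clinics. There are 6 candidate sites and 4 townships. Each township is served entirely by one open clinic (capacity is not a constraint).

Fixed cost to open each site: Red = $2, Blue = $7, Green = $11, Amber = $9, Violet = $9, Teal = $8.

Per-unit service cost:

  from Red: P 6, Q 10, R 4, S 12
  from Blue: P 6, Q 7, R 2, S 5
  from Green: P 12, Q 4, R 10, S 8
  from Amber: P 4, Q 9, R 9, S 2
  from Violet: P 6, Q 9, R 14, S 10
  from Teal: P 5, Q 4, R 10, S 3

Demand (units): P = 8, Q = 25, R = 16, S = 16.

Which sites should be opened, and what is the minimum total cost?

Open Blue, Amber and Teal; minimum total cost 220.

For any fixed open set, each township goes to its cheapest open site; total = fixed + service.
{Blue, Amber, Teal}: P→Amber 4·8=32, Q→Teal 4·25=100, R→Blue 2·16=32, S→Amber 2·16=32. Service 196; fixed 24; total 220.
{Red, Blue, Amber, Teal}: P→Amber 4·8=32, Q→Teal 4·25=100, R→Blue 2·16=32, S→Amber 2·16=32. Service 196; fixed 26; total 222.
{Blue, Green, Amber}: P→Amber 4·8=32, Q→Green 4·25=100, R→Blue 2·16=32, S→Amber 2·16=32. Service 196; fixed 27; total 223.
{Red, Blue, Green, Amber, Violet, Teal}: service 196 + fixed 46 = 242
No other subset beats 220.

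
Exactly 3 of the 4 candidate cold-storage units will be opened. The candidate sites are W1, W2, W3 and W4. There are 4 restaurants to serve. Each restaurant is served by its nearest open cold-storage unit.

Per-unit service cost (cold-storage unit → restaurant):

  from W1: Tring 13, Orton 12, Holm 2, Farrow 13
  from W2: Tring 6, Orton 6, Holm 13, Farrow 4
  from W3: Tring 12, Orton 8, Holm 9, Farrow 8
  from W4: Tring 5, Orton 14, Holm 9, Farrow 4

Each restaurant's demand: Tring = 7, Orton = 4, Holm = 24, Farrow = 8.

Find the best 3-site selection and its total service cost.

Choose W1, W2 and W4; total service cost 139.

With exactly 3 open, each restaurant uses its cheapest among the chosen.
{W1, W2, W4}: Tring→W4 5·7=35, Orton→W2 6·4=24, Holm→W1 2·24=48, Farrow→W2 4·8=32. Service cost 139.
{W1, W2, W3}: service cost 146
{W1, W3, W4}: service cost 147
Among all 4 size-3 choices, {W1, W2, W4} is lowest.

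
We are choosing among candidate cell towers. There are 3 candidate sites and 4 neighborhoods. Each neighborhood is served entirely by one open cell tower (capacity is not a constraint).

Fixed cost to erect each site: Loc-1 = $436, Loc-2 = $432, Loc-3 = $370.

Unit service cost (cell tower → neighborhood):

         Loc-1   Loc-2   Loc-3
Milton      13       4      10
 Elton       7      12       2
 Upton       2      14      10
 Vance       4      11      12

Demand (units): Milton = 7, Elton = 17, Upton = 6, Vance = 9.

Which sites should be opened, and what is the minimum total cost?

Open Loc-3 only; minimum total cost 642.

For any fixed open set, each neighborhood goes to its cheapest open site; total = fixed + service.
{Loc-3}: Milton→Loc-3 10·7=70, Elton→Loc-3 2·17=34, Upton→Loc-3 10·6=60, Vance→Loc-3 12·9=108. Service 272; fixed 370; total 642.
{Loc-1}: service 258 + fixed 436 = 694
{Loc-2}: Milton→Loc-2 4·7=28, Elton→Loc-2 12·17=204, Upton→Loc-2 14·6=84, Vance→Loc-2 11·9=99. Service 415; fixed 432; total 847.
{Loc-1, Loc-2, Loc-3}: service 110 + fixed 1238 = 1348
No other subset beats 642.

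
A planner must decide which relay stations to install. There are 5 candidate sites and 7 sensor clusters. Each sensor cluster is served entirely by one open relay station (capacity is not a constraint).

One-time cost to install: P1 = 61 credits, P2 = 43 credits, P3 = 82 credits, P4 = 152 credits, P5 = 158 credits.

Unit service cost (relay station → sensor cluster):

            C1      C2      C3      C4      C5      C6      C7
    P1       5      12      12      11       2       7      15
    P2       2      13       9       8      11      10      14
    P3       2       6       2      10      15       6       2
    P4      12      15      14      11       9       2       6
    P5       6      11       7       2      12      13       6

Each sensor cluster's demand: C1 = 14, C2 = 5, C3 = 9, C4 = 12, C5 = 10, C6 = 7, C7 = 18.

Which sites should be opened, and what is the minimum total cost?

For any fixed open set, each sensor cluster goes to its cheapest open site; total = fixed + service.
{P1, P3}: C1→P3 2·14=28, C2→P3 6·5=30, C3→P3 2·9=18, C4→P3 10·12=120, C5→P1 2·10=20, C6→P3 6·7=42, C7→P3 2·18=36. Service 294; fixed 143; total 437.
{P1, P2, P3}: C1→P2 2·14=28, C2→P3 6·5=30, C3→P3 2·9=18, C4→P2 8·12=96, C5→P1 2·10=20, C6→P3 6·7=42, C7→P3 2·18=36. Service 270; fixed 186; total 456.
{P2, P3}: C1→P2 2·14=28, C2→P3 6·5=30, C3→P3 2·9=18, C4→P2 8·12=96, C5→P2 11·10=110, C6→P3 6·7=42, C7→P3 2·18=36. Service 360; fixed 125; total 485.
{P1, P2, P3, P4, P5}: C1→P2 2·14=28, C2→P3 6·5=30, C3→P3 2·9=18, C4→P5 2·12=24, C5→P1 2·10=20, C6→P4 2·7=14, C7→P3 2·18=36. Service 170; fixed 496; total 666.
No other subset beats 437.

Open P1 and P3; minimum total cost 437.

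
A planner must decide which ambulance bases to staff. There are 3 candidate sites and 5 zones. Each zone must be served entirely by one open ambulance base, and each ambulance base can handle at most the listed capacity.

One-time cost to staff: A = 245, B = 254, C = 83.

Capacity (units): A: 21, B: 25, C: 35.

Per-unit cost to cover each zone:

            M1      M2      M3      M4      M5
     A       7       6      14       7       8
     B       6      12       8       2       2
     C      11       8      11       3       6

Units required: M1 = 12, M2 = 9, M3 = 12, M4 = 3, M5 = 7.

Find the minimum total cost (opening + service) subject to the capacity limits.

Minimum total cost: 628

Open {B, C}: M1→B 6·12=72, M2→C 8·9=72, M3→B 8·12=96, M4→C 3·3=9, M5→C 6·7=42.
Loads: B carries 24/25, C carries 19/35. Service 291; fixed 337; total 628.
Next best feasible plan costs 633.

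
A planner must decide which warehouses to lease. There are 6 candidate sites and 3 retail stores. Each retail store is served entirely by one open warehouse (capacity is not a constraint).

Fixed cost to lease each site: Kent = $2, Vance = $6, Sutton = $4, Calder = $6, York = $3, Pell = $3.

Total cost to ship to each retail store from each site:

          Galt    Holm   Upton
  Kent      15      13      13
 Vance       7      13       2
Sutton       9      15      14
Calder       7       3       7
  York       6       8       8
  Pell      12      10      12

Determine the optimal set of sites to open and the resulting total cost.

For any fixed open set, each retail store goes to its cheapest open site; total = fixed + service.
{Calder}: Galt→Calder 7, Holm→Calder 3, Upton→Calder 7. Service 17; fixed 6; total 23.
{Vance, Calder}: service 12 + fixed 12 = 24
{Kent, Calder}: Galt→Calder 7, Holm→Calder 3, Upton→Calder 7. Service 17; fixed 8; total 25.
{Kent, Vance, Sutton, Calder, York, Pell}: Galt→York 6, Holm→Calder 3, Upton→Vance 2. Service 11; fixed 24; total 35.
No other subset beats 23.

Open Calder only; minimum total cost 23.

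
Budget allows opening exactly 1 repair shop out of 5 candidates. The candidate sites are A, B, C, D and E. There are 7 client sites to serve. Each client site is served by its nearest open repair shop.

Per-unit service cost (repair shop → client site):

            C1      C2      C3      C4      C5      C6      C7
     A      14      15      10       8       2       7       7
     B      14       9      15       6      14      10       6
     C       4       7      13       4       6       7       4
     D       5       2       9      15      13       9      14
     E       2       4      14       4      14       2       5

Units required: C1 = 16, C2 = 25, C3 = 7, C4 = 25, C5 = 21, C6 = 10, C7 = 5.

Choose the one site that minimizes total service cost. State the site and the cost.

With exactly 1 open, each client site uses its cheapest among the chosen.
{C}: C1→C 4·16=64, C2→C 7·25=175, C3→C 13·7=91, C4→C 4·25=100, C5→C 6·21=126, C6→C 7·10=70, C7→C 4·5=20. Service cost 646.
{E}: service cost 669
{D}: service cost 1001
Among all 5 size-1 choices, {C} is lowest.

Choose C only; total service cost 646.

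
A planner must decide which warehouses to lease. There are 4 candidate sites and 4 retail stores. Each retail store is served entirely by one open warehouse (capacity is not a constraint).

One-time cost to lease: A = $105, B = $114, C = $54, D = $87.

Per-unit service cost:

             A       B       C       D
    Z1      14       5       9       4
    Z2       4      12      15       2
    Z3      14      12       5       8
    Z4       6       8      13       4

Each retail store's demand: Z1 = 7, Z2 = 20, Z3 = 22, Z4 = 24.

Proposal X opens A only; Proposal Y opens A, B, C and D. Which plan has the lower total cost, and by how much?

Proposal X: {A}: Z1→A 14·7=98, Z2→A 4·20=80, Z3→A 14·22=308, Z4→A 6·24=144. Service 630; fixed 105; total 735.
Proposal Y: {A, B, C, D}: Z1→D 4·7=28, Z2→D 2·20=40, Z3→C 5·22=110, Z4→D 4·24=96. Service 274; fixed 360; total 634.
Difference: |735 − 634| = 101.

Proposal Y is cheaper by 101.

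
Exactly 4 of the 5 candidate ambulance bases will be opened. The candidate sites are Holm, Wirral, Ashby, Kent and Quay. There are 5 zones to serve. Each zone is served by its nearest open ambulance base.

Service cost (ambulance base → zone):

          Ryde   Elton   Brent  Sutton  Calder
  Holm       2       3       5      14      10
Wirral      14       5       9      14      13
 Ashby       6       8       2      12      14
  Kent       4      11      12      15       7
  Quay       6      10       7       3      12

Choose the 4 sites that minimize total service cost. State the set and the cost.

With exactly 4 open, each zone uses its cheapest among the chosen.
{Holm, Ashby, Kent, Quay}: Ryde→Holm 2, Elton→Holm 3, Brent→Ashby 2, Sutton→Quay 3, Calder→Kent 7. Service cost 17.
{Holm, Wirral, Ashby, Quay}: service cost 20
{Holm, Wirral, Kent, Quay}: service cost 20
Among all 5 size-4 choices, {Holm, Ashby, Kent, Quay} is lowest.

Choose Holm, Ashby, Kent and Quay; total service cost 17.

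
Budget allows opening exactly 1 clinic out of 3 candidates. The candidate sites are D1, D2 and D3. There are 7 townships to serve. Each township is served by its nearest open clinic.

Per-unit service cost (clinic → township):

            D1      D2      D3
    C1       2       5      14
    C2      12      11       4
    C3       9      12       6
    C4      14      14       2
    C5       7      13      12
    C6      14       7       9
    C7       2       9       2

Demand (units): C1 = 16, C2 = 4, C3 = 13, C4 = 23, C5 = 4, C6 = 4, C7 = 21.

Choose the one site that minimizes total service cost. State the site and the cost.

Choose D3 only; total service cost 490.

With exactly 1 open, each township uses its cheapest among the chosen.
{D3}: C1→D3 14·16=224, C2→D3 4·4=16, C3→D3 6·13=78, C4→D3 2·23=46, C5→D3 12·4=48, C6→D3 9·4=36, C7→D3 2·21=42. Service cost 490.
{D1}: service cost 645
{D2}: service cost 871
Among all 3 size-1 choices, {D3} is lowest.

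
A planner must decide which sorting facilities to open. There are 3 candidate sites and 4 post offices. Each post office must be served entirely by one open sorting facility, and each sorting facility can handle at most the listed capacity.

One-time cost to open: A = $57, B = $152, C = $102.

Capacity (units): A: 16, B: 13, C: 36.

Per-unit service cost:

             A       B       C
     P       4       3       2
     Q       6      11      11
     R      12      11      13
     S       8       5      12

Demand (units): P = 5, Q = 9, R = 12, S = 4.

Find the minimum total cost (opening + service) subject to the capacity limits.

Open {A, C}: P→C 2·5=10, Q→A 6·9=54, R→C 13·12=156, S→A 8·4=32.
Loads: A carries 13/16, C carries 17/36. Service 252; fixed 159; total 411.
Next best feasible plan costs 415.

Minimum total cost: 411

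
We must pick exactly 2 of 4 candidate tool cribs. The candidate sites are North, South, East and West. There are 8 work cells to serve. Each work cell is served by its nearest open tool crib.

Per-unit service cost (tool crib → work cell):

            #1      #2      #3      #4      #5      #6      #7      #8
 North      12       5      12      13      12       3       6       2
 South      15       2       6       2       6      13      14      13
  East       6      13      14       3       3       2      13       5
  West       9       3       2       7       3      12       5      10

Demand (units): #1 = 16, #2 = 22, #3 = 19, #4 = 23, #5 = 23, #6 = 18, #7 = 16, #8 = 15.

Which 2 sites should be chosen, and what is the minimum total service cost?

With exactly 2 open, each work cell uses its cheapest among the chosen.
{East, West}: #1→East 6·16=96, #2→West 3·22=66, #3→West 2·19=38, #4→East 3·23=69, #5→East 3·23=69, #6→East 2·18=36, #7→West 5·16=80, #8→East 5·15=75. Service cost 529.
{North, West}: service cost 642
{South, East}: service cost 688
Among all 6 size-2 choices, {East, West} is lowest.

Choose East and West; total service cost 529.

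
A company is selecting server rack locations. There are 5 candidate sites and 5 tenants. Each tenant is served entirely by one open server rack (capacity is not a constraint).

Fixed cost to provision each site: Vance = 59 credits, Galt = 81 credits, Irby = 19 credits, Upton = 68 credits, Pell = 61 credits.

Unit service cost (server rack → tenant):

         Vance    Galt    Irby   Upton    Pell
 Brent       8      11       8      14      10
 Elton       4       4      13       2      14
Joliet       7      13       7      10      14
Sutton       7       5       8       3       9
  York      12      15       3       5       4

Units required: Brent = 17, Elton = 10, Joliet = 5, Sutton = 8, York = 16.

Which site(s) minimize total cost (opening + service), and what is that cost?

Open Irby and Upton; minimum total cost 350.

For any fixed open set, each tenant goes to its cheapest open site; total = fixed + service.
{Irby, Upton}: Brent→Irby 8·17=136, Elton→Upton 2·10=20, Joliet→Irby 7·5=35, Sutton→Upton 3·8=24, York→Irby 3·16=48. Service 263; fixed 87; total 350.
{Vance, Irby}: Brent→Vance 8·17=136, Elton→Vance 4·10=40, Joliet→Vance 7·5=35, Sutton→Vance 7·8=56, York→Irby 3·16=48. Service 315; fixed 78; total 393.
{Galt, Irby}: Brent→Irby 8·17=136, Elton→Galt 4·10=40, Joliet→Irby 7·5=35, Sutton→Galt 5·8=40, York→Irby 3·16=48. Service 299; fixed 100; total 399.
{Vance, Galt, Irby, Upton, Pell}: Brent→Vance 8·17=136, Elton→Upton 2·10=20, Joliet→Vance 7·5=35, Sutton→Upton 3·8=24, York→Irby 3·16=48. Service 263; fixed 288; total 551.
No other subset beats 350.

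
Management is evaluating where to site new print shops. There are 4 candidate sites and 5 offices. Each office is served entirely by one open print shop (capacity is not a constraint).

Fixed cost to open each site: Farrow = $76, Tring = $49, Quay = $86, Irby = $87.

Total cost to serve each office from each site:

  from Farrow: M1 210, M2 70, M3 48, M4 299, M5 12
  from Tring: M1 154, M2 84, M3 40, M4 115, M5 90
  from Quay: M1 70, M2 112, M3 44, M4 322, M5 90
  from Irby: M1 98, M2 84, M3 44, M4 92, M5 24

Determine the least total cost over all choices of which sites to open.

Minimum total cost: 429

For any fixed open set, each office goes to its cheapest open site; total = fixed + service.
{Irby}: M1→Irby 98, M2→Irby 84, M3→Irby 44, M4→Irby 92, M5→Irby 24. Service 342; fixed 87; total 429.
{Tring, Irby}: service 338 + fixed 136 = 474
{Farrow, Irby}: service 316 + fixed 163 = 479
{Farrow, Tring, Quay, Irby}: service 284 + fixed 298 = 582
(All 15 nonempty subsets were checked; Irby only is lowest.)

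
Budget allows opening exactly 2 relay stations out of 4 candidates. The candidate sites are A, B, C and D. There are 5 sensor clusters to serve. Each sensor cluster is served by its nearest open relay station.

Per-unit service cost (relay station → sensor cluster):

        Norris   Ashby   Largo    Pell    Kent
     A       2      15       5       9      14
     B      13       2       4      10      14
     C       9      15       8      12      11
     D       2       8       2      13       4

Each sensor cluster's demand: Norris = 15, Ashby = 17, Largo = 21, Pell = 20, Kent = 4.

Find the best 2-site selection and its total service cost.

Choose B and D; total service cost 322.

With exactly 2 open, each sensor cluster uses its cheapest among the chosen.
{B, D}: Norris→D 2·15=30, Ashby→B 2·17=34, Largo→D 2·21=42, Pell→B 10·20=200, Kent→D 4·4=16. Service cost 322.
{A, B}: service cost 384
{A, D}: service cost 404
Among all 6 size-2 choices, {B, D} is lowest.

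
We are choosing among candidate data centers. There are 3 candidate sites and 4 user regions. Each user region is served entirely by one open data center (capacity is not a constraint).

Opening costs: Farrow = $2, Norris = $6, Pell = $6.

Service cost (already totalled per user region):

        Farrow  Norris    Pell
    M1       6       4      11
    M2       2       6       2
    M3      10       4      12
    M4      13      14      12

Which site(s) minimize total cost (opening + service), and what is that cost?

For any fixed open set, each user region goes to its cheapest open site; total = fixed + service.
{Farrow, Norris}: M1→Norris 4, M2→Farrow 2, M3→Norris 4, M4→Farrow 13. Service 23; fixed 8; total 31.
{Farrow}: M1→Farrow 6, M2→Farrow 2, M3→Farrow 10, M4→Farrow 13. Service 31; fixed 2; total 33.
{Norris}: M1→Norris 4, M2→Norris 6, M3→Norris 4, M4→Norris 14. Service 28; fixed 6; total 34.
{Farrow, Norris, Pell}: service 22 + fixed 14 = 36
(All 7 nonempty subsets were checked; Farrow and Norris is lowest.)

Open Farrow and Norris; minimum total cost 31.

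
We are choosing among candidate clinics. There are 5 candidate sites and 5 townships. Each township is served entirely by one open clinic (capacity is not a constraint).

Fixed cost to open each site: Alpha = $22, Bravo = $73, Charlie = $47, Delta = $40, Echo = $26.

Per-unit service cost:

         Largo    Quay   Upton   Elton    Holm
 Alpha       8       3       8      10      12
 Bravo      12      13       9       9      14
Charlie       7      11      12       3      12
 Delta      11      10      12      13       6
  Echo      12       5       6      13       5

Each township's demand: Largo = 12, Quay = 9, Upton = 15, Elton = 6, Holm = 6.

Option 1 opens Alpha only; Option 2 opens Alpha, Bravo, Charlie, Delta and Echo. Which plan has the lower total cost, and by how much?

Option 1 is cheaper by 60.

Option 1: {Alpha}: Largo→Alpha 8·12=96, Quay→Alpha 3·9=27, Upton→Alpha 8·15=120, Elton→Alpha 10·6=60, Holm→Alpha 12·6=72. Service 375; fixed 22; total 397.
Option 2: {Alpha, Bravo, Charlie, Delta, Echo}: Largo→Charlie 7·12=84, Quay→Alpha 3·9=27, Upton→Echo 6·15=90, Elton→Charlie 3·6=18, Holm→Echo 5·6=30. Service 249; fixed 208; total 457.
Difference: |397 − 457| = 60.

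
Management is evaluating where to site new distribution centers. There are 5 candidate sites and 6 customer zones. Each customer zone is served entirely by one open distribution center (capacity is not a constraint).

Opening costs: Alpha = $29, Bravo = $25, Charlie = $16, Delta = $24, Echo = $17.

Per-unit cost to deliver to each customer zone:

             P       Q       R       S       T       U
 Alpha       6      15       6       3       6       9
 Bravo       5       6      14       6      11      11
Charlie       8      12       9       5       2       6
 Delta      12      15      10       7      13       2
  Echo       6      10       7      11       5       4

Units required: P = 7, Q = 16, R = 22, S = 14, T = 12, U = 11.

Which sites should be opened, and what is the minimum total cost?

For any fixed open set, each customer zone goes to its cheapest open site; total = fixed + service.
{Alpha, Bravo, Charlie, Delta}: P→Bravo 5·7=35, Q→Bravo 6·16=96, R→Alpha 6·22=132, S→Alpha 3·14=42, T→Charlie 2·12=24, U→Delta 2·11=22. Service 351; fixed 94; total 445.
{Alpha, Bravo, Charlie, Echo}: service 373 + fixed 87 = 460
{Alpha, Bravo, Charlie, Delta, Echo}: service 351 + fixed 111 = 462
{Charlie}: service 606 + fixed 16 = 622
No other subset beats 445.

Open Alpha, Bravo, Charlie and Delta; minimum total cost 445.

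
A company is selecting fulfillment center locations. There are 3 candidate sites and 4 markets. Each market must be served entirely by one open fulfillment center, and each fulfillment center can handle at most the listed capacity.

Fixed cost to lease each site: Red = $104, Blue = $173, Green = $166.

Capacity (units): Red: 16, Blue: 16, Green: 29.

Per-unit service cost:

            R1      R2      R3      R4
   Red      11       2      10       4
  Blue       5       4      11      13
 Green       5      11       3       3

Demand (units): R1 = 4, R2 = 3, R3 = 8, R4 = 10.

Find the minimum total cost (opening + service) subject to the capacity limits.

Minimum total cost: 273

Open {Green}: R1→Green 5·4=20, R2→Green 11·3=33, R3→Green 3·8=24, R4→Green 3·10=30.
Loads: Green carries 25/29. Service 107; fixed 166; total 273.
Next best feasible plan costs 350.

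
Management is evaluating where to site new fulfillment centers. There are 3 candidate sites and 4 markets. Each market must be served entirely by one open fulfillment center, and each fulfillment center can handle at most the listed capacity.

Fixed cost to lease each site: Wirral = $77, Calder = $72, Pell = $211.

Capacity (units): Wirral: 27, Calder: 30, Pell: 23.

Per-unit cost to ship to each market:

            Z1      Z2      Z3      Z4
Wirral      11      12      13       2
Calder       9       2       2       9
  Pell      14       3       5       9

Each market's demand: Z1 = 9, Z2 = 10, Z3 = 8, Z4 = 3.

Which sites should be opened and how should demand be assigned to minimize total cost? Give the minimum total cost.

Open {Calder}: Z1→Calder 9·9=81, Z2→Calder 2·10=20, Z3→Calder 2·8=16, Z4→Calder 9·3=27.
Loads: Calder carries 30/30. Service 144; fixed 72; total 216.
Next best feasible plan costs 272.

Minimum total cost: 216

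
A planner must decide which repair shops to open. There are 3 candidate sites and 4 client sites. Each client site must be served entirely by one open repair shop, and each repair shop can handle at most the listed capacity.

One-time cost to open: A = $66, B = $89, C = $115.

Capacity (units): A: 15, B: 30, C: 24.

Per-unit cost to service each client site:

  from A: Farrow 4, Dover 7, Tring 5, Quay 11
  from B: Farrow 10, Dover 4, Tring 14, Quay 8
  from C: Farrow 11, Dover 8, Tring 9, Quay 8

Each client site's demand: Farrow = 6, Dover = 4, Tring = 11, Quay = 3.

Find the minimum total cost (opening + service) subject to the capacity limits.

Open {A, B}: Farrow→B 10·6=60, Dover→B 4·4=16, Tring→A 5·11=55, Quay→B 8·3=24.
Loads: A carries 11/15, B carries 13/30. Service 155; fixed 155; total 310.
Next best feasible plan costs 319.

Minimum total cost: 310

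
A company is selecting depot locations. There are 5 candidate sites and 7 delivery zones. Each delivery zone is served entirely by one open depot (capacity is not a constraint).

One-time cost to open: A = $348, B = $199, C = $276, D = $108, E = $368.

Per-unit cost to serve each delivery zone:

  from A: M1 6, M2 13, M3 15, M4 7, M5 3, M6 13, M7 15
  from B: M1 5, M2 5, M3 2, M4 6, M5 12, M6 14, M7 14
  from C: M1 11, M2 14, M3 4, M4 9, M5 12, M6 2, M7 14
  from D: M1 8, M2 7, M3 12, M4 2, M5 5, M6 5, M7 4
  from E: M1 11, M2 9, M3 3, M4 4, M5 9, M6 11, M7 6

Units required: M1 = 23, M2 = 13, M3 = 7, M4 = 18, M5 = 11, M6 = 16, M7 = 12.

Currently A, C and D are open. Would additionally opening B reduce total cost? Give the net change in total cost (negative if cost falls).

No — net change +136 (cost rises by 136).

Current service cost with {A, C, D}: 406.
Adding B: each delivery zone re-picks its cheapest; new service cost 343, saving 63.
Extra fixed cost: 199. Net change = 199 − 63 = 136.
(Totals: 1138 → 1274.)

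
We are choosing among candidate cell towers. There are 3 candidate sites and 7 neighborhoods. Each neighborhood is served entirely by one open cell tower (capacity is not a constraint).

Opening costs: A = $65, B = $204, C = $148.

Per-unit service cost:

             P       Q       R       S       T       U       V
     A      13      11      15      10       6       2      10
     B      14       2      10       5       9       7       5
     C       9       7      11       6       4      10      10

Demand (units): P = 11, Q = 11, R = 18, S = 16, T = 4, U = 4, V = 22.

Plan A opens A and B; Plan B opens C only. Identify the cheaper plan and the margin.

Plan A: {A, B}: P→A 13·11=143, Q→B 2·11=22, R→B 10·18=180, S→B 5·16=80, T→A 6·4=24, U→A 2·4=8, V→B 5·22=110. Service 567; fixed 269; total 836.
Plan B: {C}: P→C 9·11=99, Q→C 7·11=77, R→C 11·18=198, S→C 6·16=96, T→C 4·4=16, U→C 10·4=40, V→C 10·22=220. Service 746; fixed 148; total 894.
Difference: |836 − 894| = 58.

Plan A is cheaper by 58.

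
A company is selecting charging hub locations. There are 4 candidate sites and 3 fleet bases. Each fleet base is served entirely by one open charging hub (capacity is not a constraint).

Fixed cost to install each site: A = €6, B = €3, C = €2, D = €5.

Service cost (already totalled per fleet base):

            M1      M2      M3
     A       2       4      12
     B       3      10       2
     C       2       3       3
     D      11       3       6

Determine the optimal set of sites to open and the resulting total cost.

Open C only; minimum total cost 10.

For any fixed open set, each fleet base goes to its cheapest open site; total = fixed + service.
{C}: M1→C 2, M2→C 3, M3→C 3. Service 8; fixed 2; total 10.
{B, C}: service 7 + fixed 5 = 12
{C, D}: service 8 + fixed 7 = 15
{A, B, C, D}: service 7 + fixed 16 = 23
No other subset beats 10.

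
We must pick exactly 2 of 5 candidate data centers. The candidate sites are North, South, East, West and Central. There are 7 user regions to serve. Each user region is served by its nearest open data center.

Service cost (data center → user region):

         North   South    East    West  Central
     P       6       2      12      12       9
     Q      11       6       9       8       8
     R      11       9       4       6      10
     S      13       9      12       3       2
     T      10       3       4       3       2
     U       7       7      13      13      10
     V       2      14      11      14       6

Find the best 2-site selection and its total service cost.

Choose South and Central; total service cost 34.

With exactly 2 open, each user region uses its cheapest among the chosen.
{South, Central}: P→South 2, Q→South 6, R→South 9, S→Central 2, T→Central 2, U→South 7, V→Central 6. Service cost 34.
{North, West}: service cost 35
{North, Central}: service cost 37
Among all 10 size-2 choices, {South, Central} is lowest.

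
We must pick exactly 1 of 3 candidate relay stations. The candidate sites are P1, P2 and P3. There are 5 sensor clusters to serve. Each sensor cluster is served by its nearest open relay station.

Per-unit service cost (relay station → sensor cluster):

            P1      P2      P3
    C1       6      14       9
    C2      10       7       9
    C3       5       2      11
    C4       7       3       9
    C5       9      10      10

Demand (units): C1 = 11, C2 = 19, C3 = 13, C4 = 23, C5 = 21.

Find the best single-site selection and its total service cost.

Choose P2 only; total service cost 592.

With exactly 1 open, each sensor cluster uses its cheapest among the chosen.
{P2}: C1→P2 14·11=154, C2→P2 7·19=133, C3→P2 2·13=26, C4→P2 3·23=69, C5→P2 10·21=210. Service cost 592.
{P1}: service cost 671
{P3}: service cost 830
Among all 3 size-1 choices, {P2} is lowest.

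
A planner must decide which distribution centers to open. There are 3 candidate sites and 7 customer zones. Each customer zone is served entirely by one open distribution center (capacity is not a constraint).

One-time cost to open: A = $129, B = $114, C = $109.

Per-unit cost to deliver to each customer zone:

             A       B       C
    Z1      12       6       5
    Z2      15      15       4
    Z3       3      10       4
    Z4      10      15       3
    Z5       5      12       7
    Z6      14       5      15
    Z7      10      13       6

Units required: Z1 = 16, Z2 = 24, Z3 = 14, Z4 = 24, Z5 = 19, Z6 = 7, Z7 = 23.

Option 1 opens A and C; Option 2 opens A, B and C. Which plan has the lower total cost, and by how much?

Option 1 is cheaper by 51.

Option 1: {A, C}: Z1→C 5·16=80, Z2→C 4·24=96, Z3→A 3·14=42, Z4→C 3·24=72, Z5→A 5·19=95, Z6→A 14·7=98, Z7→C 6·23=138. Service 621; fixed 238; total 859.
Option 2: {A, B, C}: Z1→C 5·16=80, Z2→C 4·24=96, Z3→A 3·14=42, Z4→C 3·24=72, Z5→A 5·19=95, Z6→B 5·7=35, Z7→C 6·23=138. Service 558; fixed 352; total 910.
Difference: |859 − 910| = 51.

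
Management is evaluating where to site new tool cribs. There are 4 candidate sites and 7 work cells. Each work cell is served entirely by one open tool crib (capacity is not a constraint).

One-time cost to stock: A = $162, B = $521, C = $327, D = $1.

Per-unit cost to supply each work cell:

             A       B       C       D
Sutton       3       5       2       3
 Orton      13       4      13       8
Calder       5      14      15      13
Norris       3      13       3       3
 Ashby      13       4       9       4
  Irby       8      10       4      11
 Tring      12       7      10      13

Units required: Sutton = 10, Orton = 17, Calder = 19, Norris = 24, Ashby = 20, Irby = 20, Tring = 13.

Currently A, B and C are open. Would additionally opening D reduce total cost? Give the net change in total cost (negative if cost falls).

No — net change +1 (cost rises by 1).

Current service cost with {A, B, C}: 506.
Adding D: each work cell re-picks its cheapest; new service cost 506, saving 0.
Extra fixed cost: 1. Net change = 1 − 0 = 1.
(Totals: 1516 → 1517.)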